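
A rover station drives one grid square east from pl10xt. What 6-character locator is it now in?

PL20at

Longitude subsquare x = 23; +1 → 24, wraps to 0 = a, carry into square.
Longitude square 1; +1 → 2.
The latitude characters are unchanged.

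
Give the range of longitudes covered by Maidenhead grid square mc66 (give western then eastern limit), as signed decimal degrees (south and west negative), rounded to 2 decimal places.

72.00, 74.00

Field M=12, C=2: +12·20° lon, +2·10° lat → SW at lon 60°, lat -70°.
Square 6, 6: +6·2° lon, +6·1° lat → SW at lon 72°, lat -64°.
Cell spans 2° lon × 1° lat.
west 72.00, east 74.00.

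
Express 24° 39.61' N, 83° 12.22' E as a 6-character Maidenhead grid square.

NL14op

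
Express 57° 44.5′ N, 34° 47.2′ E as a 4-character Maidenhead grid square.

Offset from 180°W / 90°S: lon 214.79°, lat 147.74°.
Field (20°×10°, letters A–R): lon ⌊214.79/20⌋ = 10 → K; lat ⌊147.74/10⌋ = 14 → O.
Square (2°×1°, digits 0–9): lon ⌊14.79/2⌋ = 7; lat ⌊7.74/1⌋ = 7.

KO77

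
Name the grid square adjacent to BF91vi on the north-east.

BF91wj

Longitude subsquare v = 21; +1 → 22 = w.
Latitude subsquare i = 8; +1 → 9 = j.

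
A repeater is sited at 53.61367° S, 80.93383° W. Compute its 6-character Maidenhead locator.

Add 180° to longitude and 90° to latitude: 99.0662, 36.3863.
Field (20°×10°, letters A–R): 99.0662/20 → 4 → E, 36.3863/10 → 3 → D; chars ED.
Square (2°×1°, digits 0–9): 19.0662/2 → 9, 6.3863/1 → 6; chars 96.
Subsquare (5′×2.5′, letters a–x): 1.0662/0.0833333 → 12 → m, 0.3863/0.0416667 → 9 → j; chars mj.

ED96mj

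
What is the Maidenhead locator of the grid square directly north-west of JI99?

JJ80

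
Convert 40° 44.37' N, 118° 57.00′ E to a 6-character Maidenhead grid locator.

ON90lr

Offset from 180°W / 90°S: lon 298.9500°, lat 130.7395°.
Field (20°×10°, letters A–R): lon ⌊298.9500/20⌋ = 14 → O; lat ⌊130.7395/10⌋ = 13 → N.
Square (2°×1°, digits 0–9): lon ⌊18.9500/2⌋ = 9; lat ⌊0.7395/1⌋ = 0.
Subsquare (5′×2.5′, letters a–x): lon ⌊0.9500/0.0833333⌋ = 11 → l; lat ⌊0.7395/0.0416667⌋ = 17 → r.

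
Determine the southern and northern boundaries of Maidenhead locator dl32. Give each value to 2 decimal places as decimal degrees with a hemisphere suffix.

22.00° N, 23.00° N

Field D=3, L=11: +3·20° lon, +11·10° lat → SW at lon -120°, lat 20°.
Square 3, 2: +3·2° lon, +2·1° lat → SW at lon -114°, lat 22°.
Cell spans 2° lon × 1° lat.
south 22.00° N, north 23.00° N.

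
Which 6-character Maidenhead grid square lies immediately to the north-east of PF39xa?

Longitude subsquare x = 23; +1 → 24, wraps to 0 = a, carry into square.
Longitude square 3; +1 → 4.
Latitude subsquare a = 0; +1 → 1 = b.

PF49ab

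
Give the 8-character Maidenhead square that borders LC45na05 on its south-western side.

Longitude extended square 0; −1 → -1, wraps to 9, carry into subsquare.
Longitude subsquare n = 13; −1 → 12 = m.
Latitude extended square 5; −1 → 4.

LC45ma94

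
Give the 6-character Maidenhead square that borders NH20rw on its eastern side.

Longitude subsquare r = 17; +1 → 18 = s.
The latitude characters are unchanged.

NH20sw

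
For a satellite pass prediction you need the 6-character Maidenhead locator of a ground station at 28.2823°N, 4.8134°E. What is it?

Shift to the Maidenhead origin (180°W, 90°S): lon 184.8134, lat 118.2823.
Field (20°×10°, letters A–R): lon ⌊184.8134/20⌋ = 9 → J; lat ⌊118.2823/10⌋ = 11 → L.
Square (2°×1°, digits 0–9): lon ⌊4.8134/2⌋ = 2; lat ⌊8.2823/1⌋ = 8.
Subsquare (5′×2.5′, letters a–x): lon ⌊0.8134/0.0833333⌋ = 9 → j; lat ⌊0.2823/0.0416667⌋ = 6 → g.

JL28jg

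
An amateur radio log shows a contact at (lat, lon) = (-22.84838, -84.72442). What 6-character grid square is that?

Offset from 180°W / 90°S: lon 95.2756°, lat 67.1516°.
Field (20°×10°, letters A–R): 95.2756/20 → 4 → E, 67.1516/10 → 6 → G; chars EG.
Square (2°×1°, digits 0–9): 15.2756/2 → 7, 7.1516/1 → 7; chars 77.
Subsquare (5′×2.5′, letters a–x): 1.2756/0.0833333 → 15 → p, 0.1516/0.0416667 → 3 → d; chars pd.

EG77pd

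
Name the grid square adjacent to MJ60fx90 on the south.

MJ60fw99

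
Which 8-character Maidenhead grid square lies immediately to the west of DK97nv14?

DK97nv04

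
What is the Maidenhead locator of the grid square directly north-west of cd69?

CE50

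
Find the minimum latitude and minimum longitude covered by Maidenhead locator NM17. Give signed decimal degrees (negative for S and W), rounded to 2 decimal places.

Field N=13, M=12: +13·20° lon, +12·10° lat → SW at lon 80°, lat 30°.
Square 1, 7: +1·2° lon, +7·1° lat → SW at lon 82°, lat 37°.
latitude 37.00, longitude 82.00.

37.00, 82.00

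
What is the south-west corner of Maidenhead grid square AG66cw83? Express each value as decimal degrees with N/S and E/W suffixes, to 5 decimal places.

Field A=0, G=6: +0·20° lon, +6·10° lat → SW at lon -180°, lat -30°.
Square 6, 6: +6·2° lon, +6·1° lat → SW at lon -168°, lat -24°.
Subsquare c=2, w=22: +2·0.0833333° lon, +22·0.0416667° lat → SW at lon -167.833°, lat -23.0833°.
Extended square 8, 3: +8·0.00833333° lon, +3·0.00416667° lat → SW at lon -167.767°, lat -23.0708°.
latitude 23.07083° S, longitude 167.76667° W.

23.07083° S, 167.76667° W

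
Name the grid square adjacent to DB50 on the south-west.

Longitude square 5; −1 → 4.
Latitude square 0; −1 → -1, wraps to 9, carry into field.
Latitude field B = 1; −1 → 0 = A.

DA49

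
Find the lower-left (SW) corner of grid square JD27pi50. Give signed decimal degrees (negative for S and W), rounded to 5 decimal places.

-52.66667, 5.29167

Field J=9, D=3: +9·20° lon, +3·10° lat → SW at lon 0°, lat -60°.
Square 2, 7: +2·2° lon, +7·1° lat → SW at lon 4°, lat -53°.
Subsquare p=15, i=8: +15·0.0833333° lon, +8·0.0416667° lat → SW at lon 5.25°, lat -52.6667°.
Extended square 5, 0: +5·0.00833333° lon, +0·0.00416667° lat → SW at lon 5.29167°, lat -52.6667°.
latitude -52.66667, longitude 5.29167.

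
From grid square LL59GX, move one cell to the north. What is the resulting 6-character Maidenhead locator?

Latitude subsquare x = 23; +1 → 24, wraps to 0 = a, carry into square.
Latitude square 9; +1 → 10, wraps to 0, carry into field.
Latitude field L = 11; +1 → 12 = M.
The longitude characters are unchanged.

LM50ga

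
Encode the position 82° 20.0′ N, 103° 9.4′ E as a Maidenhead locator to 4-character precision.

OR12

Shift to the Maidenhead origin (180°W, 90°S): lon 283.16, lat 172.33.
Field: 283.16/20 → 14 → O, 172.33/10 → 17 → R; chars OR.
Square: 3.16/2 → 1, 2.33/1 → 2; chars 12.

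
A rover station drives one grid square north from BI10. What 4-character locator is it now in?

Latitude square 0; +1 → 1.
The longitude characters are unchanged.

BI11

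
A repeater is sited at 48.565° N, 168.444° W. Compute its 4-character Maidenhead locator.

AN58

Add 180° to longitude and 90° to latitude: 11.56, 138.56.
Field: 11.56/20 → 0 → A, 138.56/10 → 13 → N; chars AN.
Square: 11.56/2 → 5, 8.56/1 → 8; chars 58.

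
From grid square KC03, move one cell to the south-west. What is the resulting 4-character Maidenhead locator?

Longitude square 0; −1 → -1, wraps to 9, carry into field.
Longitude field K = 10; −1 → 9 = J.
Latitude square 3; −1 → 2.

JC92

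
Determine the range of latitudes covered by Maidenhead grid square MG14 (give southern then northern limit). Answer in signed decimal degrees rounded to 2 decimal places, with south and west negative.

-26.00, -25.00

Field M=12, G=6: +12·20° lon, +6·10° lat → SW at lon 60°, lat -30°.
Square 1, 4: +1·2° lon, +4·1° lat → SW at lon 62°, lat -26°.
Cell spans 2° lon × 1° lat.
south -26.00, north -25.00.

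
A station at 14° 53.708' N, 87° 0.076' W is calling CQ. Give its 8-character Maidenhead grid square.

EK64lv94

Offset from 180°W / 90°S: lon 92.99873°, lat 104.89513°.
Field: 92.99873/20 → 4 → E, 104.89513/10 → 10 → K; chars EK.
Square: 12.99873/2 → 6, 4.89513/1 → 4; chars 64.
Subsquare: 0.99873/0.0833333 → 11 → l, 0.89513/0.0416667 → 21 → v; chars lv.
Extended square: 0.08207/0.00833333 → 9, 0.02013/0.00416667 → 4; chars 94.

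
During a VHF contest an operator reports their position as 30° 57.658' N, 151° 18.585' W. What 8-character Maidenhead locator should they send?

Shift to the Maidenhead origin (180°W, 90°S): lon 28.69025, lat 120.96097.
Field: 28.69025/20 → 1 → B, 120.96097/10 → 12 → M; chars BM.
Square: 8.69025/2 → 4, 0.96097/1 → 0; chars 40.
Subsquare: 0.69025/0.0833333 → 8 → i, 0.96097/0.0416667 → 23 → x; chars ix.
Extended square: 0.02358/0.00833333 → 2, 0.00263/0.00416667 → 0; chars 20.

BM40ix20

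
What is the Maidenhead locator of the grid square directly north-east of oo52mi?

OO52nj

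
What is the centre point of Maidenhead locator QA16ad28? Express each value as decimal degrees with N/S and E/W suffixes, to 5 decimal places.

83.83958° S, 142.02083° E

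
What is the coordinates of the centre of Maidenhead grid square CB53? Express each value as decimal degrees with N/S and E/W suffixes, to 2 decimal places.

76.50° S, 129.00° W

Field C=2, B=1: +2·20° lon, +1·10° lat → SW at lon -140°, lat -80°.
Square 5, 3: +5·2° lon, +3·1° lat → SW at lon -130°, lat -77°.
Cell spans 2° lon × 1° lat. Centre is SW corner plus half of each.
latitude 76.50° S, longitude 129.00° W.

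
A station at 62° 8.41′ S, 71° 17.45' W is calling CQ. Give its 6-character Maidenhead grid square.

FC47iu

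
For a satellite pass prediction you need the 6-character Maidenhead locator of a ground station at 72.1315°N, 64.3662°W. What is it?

FQ72td

Shift to the Maidenhead origin (180°W, 90°S): lon 115.6338, lat 162.1315.
Field: 115.6338/20 → 5 → F, 162.1315/10 → 16 → Q; chars FQ.
Square: 15.6338/2 → 7, 2.1315/1 → 2; chars 72.
Subsquare: 1.6338/0.0833333 → 19 → t, 0.1315/0.0416667 → 3 → d; chars td.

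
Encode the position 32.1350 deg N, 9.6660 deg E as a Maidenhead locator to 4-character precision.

Add 180° to longitude and 90° to latitude: 189.67, 122.13.
Field: lon ⌊189.67/20⌋ = 9 → J; lat ⌊122.13/10⌋ = 12 → M.
Square: lon ⌊9.67/2⌋ = 4; lat ⌊2.13/1⌋ = 2.

JM42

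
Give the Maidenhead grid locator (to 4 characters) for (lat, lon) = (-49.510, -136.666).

CE10

Offset from 180°W / 90°S: lon 43.33°, lat 40.49°.
Field: lon ⌊43.33/20⌋ = 2 → C; lat ⌊40.49/10⌋ = 4 → E.
Square: lon ⌊3.33/2⌋ = 1; lat ⌊0.49/1⌋ = 0.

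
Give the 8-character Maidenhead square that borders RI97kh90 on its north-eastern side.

RI97lh01

Longitude extended square 9; +1 → 10, wraps to 0, carry into subsquare.
Longitude subsquare k = 10; +1 → 11 = l.
Latitude extended square 0; +1 → 1.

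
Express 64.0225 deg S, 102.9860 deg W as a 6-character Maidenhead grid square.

Add 180° to longitude and 90° to latitude: 77.0140, 25.9775.
Field: 77.0140/20 → 3 → D, 25.9775/10 → 2 → C; chars DC.
Square: 17.0140/2 → 8, 5.9775/1 → 5; chars 85.
Subsquare: 1.0140/0.0833333 → 12 → m, 0.9775/0.0416667 → 23 → x; chars mx.

DC85mx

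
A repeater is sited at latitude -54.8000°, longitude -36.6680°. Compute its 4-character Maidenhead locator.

HD15

Add 180° to longitude and 90° to latitude: 143.33, 35.20.
Field: lon ⌊143.33/20⌋ = 7 → H; lat ⌊35.20/10⌋ = 3 → D.
Square: lon ⌊3.33/2⌋ = 1; lat ⌊5.20/1⌋ = 5.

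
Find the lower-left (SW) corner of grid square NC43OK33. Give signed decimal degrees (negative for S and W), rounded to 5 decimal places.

-66.57083, 89.19167

Field N=13, C=2: +13·20° lon, +2·10° lat → SW at lon 80°, lat -70°.
Square 4, 3: +4·2° lon, +3·1° lat → SW at lon 88°, lat -67°.
Subsquare o=14, k=10: +14·0.0833333° lon, +10·0.0416667° lat → SW at lon 89.1667°, lat -66.5833°.
Extended square 3, 3: +3·0.00833333° lon, +3·0.00416667° lat → SW at lon 89.1917°, lat -66.5708°.
latitude -66.57083, longitude 89.19167.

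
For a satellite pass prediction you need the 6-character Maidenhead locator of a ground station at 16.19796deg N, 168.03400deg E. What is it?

Shift to the Maidenhead origin (180°W, 90°S): lon 348.0340, lat 106.1980.
Field: lon ⌊348.0340/20⌋ = 17 → R; lat ⌊106.1980/10⌋ = 10 → K.
Square: lon ⌊8.0340/2⌋ = 4; lat ⌊6.1980/1⌋ = 6.
Subsquare: lon ⌊0.0340/0.0833333⌋ = 0 → a; lat ⌊0.1980/0.0416667⌋ = 4 → e.

RK46ae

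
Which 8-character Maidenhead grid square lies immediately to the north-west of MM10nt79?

Longitude extended square 7; −1 → 6.
Latitude extended square 9; +1 → 10, wraps to 0, carry into subsquare.
Latitude subsquare t = 19; +1 → 20 = u.

MM10nu60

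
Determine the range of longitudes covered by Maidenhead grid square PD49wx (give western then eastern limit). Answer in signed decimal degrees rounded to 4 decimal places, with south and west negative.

129.8333, 129.9167

Field P=15, D=3: +15·20° lon, +3·10° lat → SW at lon 120°, lat -60°.
Square 4, 9: +4·2° lon, +9·1° lat → SW at lon 128°, lat -51°.
Subsquare w=22, x=23: +22·0.0833333° lon, +23·0.0416667° lat → SW at lon 129.833°, lat -50.0417°.
Cell spans 0.0833333° lon × 0.0416667° lat.
west 129.8333, east 129.9167.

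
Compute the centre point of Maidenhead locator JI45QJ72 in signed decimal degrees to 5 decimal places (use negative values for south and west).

-4.61458, 9.39583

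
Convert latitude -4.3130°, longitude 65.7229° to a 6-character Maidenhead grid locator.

MI25uq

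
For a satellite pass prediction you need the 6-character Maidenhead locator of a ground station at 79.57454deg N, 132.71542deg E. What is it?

PQ69in

Shift to the Maidenhead origin (180°W, 90°S): lon 312.7154, lat 169.5745.
Field (20°×10°, letters A–R): lon ⌊312.7154/20⌋ = 15 → P; lat ⌊169.5745/10⌋ = 16 → Q.
Square (2°×1°, digits 0–9): lon ⌊12.7154/2⌋ = 6; lat ⌊9.5745/1⌋ = 9.
Subsquare (5′×2.5′, letters a–x): lon ⌊0.7154/0.0833333⌋ = 8 → i; lat ⌊0.5745/0.0416667⌋ = 13 → n.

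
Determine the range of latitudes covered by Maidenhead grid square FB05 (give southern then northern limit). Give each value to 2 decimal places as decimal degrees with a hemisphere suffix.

75.00° S, 74.00° S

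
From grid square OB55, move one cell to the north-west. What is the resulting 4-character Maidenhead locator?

OB46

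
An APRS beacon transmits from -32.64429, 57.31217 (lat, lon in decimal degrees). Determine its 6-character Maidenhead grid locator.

LF87pi

Offset from 180°W / 90°S: lon 237.3122°, lat 57.3557°.
Field: 237.3122/20 → 11 → L, 57.3557/10 → 5 → F; chars LF.
Square: 17.3122/2 → 8, 7.3557/1 → 7; chars 87.
Subsquare: 1.3122/0.0833333 → 15 → p, 0.3557/0.0416667 → 8 → i; chars pi.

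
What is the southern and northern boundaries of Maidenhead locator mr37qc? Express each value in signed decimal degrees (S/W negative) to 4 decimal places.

Field M=12, R=17: +12·20° lon, +17·10° lat → SW at lon 60°, lat 80°.
Square 3, 7: +3·2° lon, +7·1° lat → SW at lon 66°, lat 87°.
Subsquare q=16, c=2: +16·0.0833333° lon, +2·0.0416667° lat → SW at lon 67.3333°, lat 87.0833°.
Cell spans 0.0833333° lon × 0.0416667° lat.
south 87.0833, north 87.1250.

87.0833, 87.1250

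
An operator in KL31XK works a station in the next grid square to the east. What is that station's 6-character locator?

KL41ak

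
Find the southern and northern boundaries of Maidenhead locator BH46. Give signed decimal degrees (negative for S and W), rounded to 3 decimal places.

-14.000, -13.000

Field B=1, H=7: +1·20° lon, +7·10° lat → SW at lon -160°, lat -20°.
Square 4, 6: +4·2° lon, +6·1° lat → SW at lon -152°, lat -14°.
Cell spans 2° lon × 1° lat.
south -14.000, north -13.000.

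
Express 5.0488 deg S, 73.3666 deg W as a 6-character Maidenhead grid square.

FI34hw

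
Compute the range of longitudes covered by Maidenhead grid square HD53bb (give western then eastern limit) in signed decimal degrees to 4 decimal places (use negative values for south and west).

Field H=7, D=3: +7·20° lon, +3·10° lat → SW at lon -40°, lat -60°.
Square 5, 3: +5·2° lon, +3·1° lat → SW at lon -30°, lat -57°.
Subsquare b=1, b=1: +1·0.0833333° lon, +1·0.0416667° lat → SW at lon -29.9167°, lat -56.9583°.
Cell spans 0.0833333° lon × 0.0416667° lat.
west -29.9167, east -29.8333.

-29.9167, -29.8333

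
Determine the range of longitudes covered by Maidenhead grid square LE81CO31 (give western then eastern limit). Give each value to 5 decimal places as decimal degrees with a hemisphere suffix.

Field L=11, E=4: +11·20° lon, +4·10° lat → SW at lon 40°, lat -50°.
Square 8, 1: +8·2° lon, +1·1° lat → SW at lon 56°, lat -49°.
Subsquare c=2, o=14: +2·0.0833333° lon, +14·0.0416667° lat → SW at lon 56.1667°, lat -48.4167°.
Extended square 3, 1: +3·0.00833333° lon, +1·0.00416667° lat → SW at lon 56.1917°, lat -48.4125°.
Cell spans 0.00833333° lon × 0.00416667° lat.
west 56.19167° E, east 56.20000° E.

56.19167° E, 56.20000° E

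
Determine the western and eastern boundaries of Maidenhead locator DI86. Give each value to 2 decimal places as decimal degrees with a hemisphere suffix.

Field D=3, I=8: +3·20° lon, +8·10° lat → SW at lon -120°, lat -10°.
Square 8, 6: +8·2° lon, +6·1° lat → SW at lon -104°, lat -4°.
Cell spans 2° lon × 1° lat.
west 104.00° W, east 102.00° W.

104.00° W, 102.00° W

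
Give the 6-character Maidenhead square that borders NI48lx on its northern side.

NI49la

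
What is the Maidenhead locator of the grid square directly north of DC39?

Latitude square 9; +1 → 10, wraps to 0, carry into field.
Latitude field C = 2; +1 → 3 = D.
The longitude characters are unchanged.

DD30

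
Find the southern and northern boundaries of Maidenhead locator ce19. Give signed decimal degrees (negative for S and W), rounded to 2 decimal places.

-41.00, -40.00

Field C=2, E=4: +2·20° lon, +4·10° lat → SW at lon -140°, lat -50°.
Square 1, 9: +1·2° lon, +9·1° lat → SW at lon -138°, lat -41°.
Cell spans 2° lon × 1° lat.
south -41.00, north -40.00.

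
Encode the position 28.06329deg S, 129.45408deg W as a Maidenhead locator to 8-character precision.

Add 180° to longitude and 90° to latitude: 50.54592, 61.93671.
Field (20°×10°, letters A–R): 50.54592/20 → 2 → C, 61.93671/10 → 6 → G; chars CG.
Square (2°×1°, digits 0–9): 10.54592/2 → 5, 1.93671/1 → 1; chars 51.
Subsquare (5′×2.5′, letters a–x): 0.54592/0.0833333 → 6 → g, 0.93671/0.0416667 → 22 → w; chars gw.
Extended square (30″×15″, digits 0–9): 0.04592/0.00833333 → 5, 0.02004/0.00416667 → 4; chars 54.

CG51gw54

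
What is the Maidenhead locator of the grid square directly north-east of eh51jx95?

EH51kx06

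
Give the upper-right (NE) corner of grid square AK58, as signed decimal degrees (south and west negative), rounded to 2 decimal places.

Field A=0, K=10: +0·20° lon, +10·10° lat → SW at lon -180°, lat 10°.
Square 5, 8: +5·2° lon, +8·1° lat → SW at lon -170°, lat 18°.
Cell spans 2° lon × 1° lat. NE corner is SW corner plus one full cell.
latitude 19.00, longitude -168.00.

19.00, -168.00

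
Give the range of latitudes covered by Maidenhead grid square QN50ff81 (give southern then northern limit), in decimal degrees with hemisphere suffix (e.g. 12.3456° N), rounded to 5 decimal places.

Field Q=16, N=13: +16·20° lon, +13·10° lat → SW at lon 140°, lat 40°.
Square 5, 0: +5·2° lon, +0·1° lat → SW at lon 150°, lat 40°.
Subsquare f=5, f=5: +5·0.0833333° lon, +5·0.0416667° lat → SW at lon 150.417°, lat 40.2083°.
Extended square 8, 1: +8·0.00833333° lon, +1·0.00416667° lat → SW at lon 150.483°, lat 40.2125°.
Cell spans 0.00833333° lon × 0.00416667° lat.
south 40.21250° N, north 40.21667° N.

40.21250° N, 40.21667° N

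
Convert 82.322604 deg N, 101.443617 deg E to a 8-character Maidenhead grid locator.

OR02rh37

Add 180° to longitude and 90° to latitude: 281.44362, 172.32260.
Field: lon ⌊281.44362/20⌋ = 14 → O; lat ⌊172.32260/10⌋ = 17 → R.
Square: lon ⌊1.44362/2⌋ = 0; lat ⌊2.32260/1⌋ = 2.
Subsquare: lon ⌊1.44362/0.0833333⌋ = 17 → r; lat ⌊0.32260/0.0416667⌋ = 7 → h.
Extended square: lon ⌊0.02695/0.00833333⌋ = 3; lat ⌊0.03094/0.00416667⌋ = 7.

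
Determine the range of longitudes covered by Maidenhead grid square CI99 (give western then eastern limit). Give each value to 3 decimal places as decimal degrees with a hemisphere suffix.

122.000° W, 120.000° W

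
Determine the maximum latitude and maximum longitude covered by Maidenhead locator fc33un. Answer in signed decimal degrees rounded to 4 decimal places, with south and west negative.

Field F=5, C=2: +5·20° lon, +2·10° lat → SW at lon -80°, lat -70°.
Square 3, 3: +3·2° lon, +3·1° lat → SW at lon -74°, lat -67°.
Subsquare u=20, n=13: +20·0.0833333° lon, +13·0.0416667° lat → SW at lon -72.3333°, lat -66.4583°.
Cell spans 0.0833333° lon × 0.0416667° lat. NE corner is SW corner plus one full cell.
latitude -66.4167, longitude -72.2500.

-66.4167, -72.2500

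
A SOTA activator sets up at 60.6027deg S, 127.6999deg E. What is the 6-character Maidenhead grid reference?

Add 180° to longitude and 90° to latitude: 307.6999, 29.3973.
Field: lon ⌊307.6999/20⌋ = 15 → P; lat ⌊29.3973/10⌋ = 2 → C.
Square: lon ⌊7.6999/2⌋ = 3; lat ⌊9.3973/1⌋ = 9.
Subsquare: lon ⌊1.6999/0.0833333⌋ = 20 → u; lat ⌊0.3973/0.0416667⌋ = 9 → j.

PC39uj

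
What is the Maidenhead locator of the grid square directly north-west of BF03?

AF94

Longitude square 0; −1 → -1, wraps to 9, carry into field.
Longitude field B = 1; −1 → 0 = A.
Latitude square 3; +1 → 4.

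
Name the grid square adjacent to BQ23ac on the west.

Longitude subsquare a = 0; −1 → -1, wraps to 23 = x, carry into square.
Longitude square 2; −1 → 1.
The latitude characters are unchanged.

BQ13xc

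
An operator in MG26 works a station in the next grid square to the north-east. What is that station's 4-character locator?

MG37

Longitude square 2; +1 → 3.
Latitude square 6; +1 → 7.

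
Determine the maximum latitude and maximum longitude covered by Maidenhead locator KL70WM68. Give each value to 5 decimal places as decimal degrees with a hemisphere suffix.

20.53750° N, 35.89167° E

Field K=10, L=11: +10·20° lon, +11·10° lat → SW at lon 20°, lat 20°.
Square 7, 0: +7·2° lon, +0·1° lat → SW at lon 34°, lat 20°.
Subsquare w=22, m=12: +22·0.0833333° lon, +12·0.0416667° lat → SW at lon 35.8333°, lat 20.5°.
Extended square 6, 8: +6·0.00833333° lon, +8·0.00416667° lat → SW at lon 35.8833°, lat 20.5333°.
Cell spans 0.00833333° lon × 0.00416667° lat. NE corner is SW corner plus one full cell.
latitude 20.53750° N, longitude 35.89167° E.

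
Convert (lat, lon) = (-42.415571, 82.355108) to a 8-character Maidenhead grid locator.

NE17eo20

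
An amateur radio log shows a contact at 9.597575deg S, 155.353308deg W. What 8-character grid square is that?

BI20hj76

Add 180° to longitude and 90° to latitude: 24.64669, 80.40242.
Field: 24.64669/20 → 1 → B, 80.40242/10 → 8 → I; chars BI.
Square: 4.64669/2 → 2, 0.40242/1 → 0; chars 20.
Subsquare: 0.64669/0.0833333 → 7 → h, 0.40242/0.0416667 → 9 → j; chars hj.
Extended square: 0.06336/0.00833333 → 7, 0.02742/0.00416667 → 6; chars 76.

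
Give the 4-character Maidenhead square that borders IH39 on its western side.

IH29

Longitude square 3; −1 → 2.
The latitude characters are unchanged.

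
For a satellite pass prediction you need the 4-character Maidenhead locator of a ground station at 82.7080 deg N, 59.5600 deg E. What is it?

LR92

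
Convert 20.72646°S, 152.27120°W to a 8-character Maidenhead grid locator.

BG39ug75

Add 180° to longitude and 90° to latitude: 27.72880, 69.27354.
Field: lon ⌊27.72880/20⌋ = 1 → B; lat ⌊69.27354/10⌋ = 6 → G.
Square: lon ⌊7.72880/2⌋ = 3; lat ⌊9.27354/1⌋ = 9.
Subsquare: lon ⌊1.72880/0.0833333⌋ = 20 → u; lat ⌊0.27354/0.0416667⌋ = 6 → g.
Extended square: lon ⌊0.06213/0.00833333⌋ = 7; lat ⌊0.02354/0.00416667⌋ = 5.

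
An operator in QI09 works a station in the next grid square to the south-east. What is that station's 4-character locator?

Longitude square 0; +1 → 1.
Latitude square 9; −1 → 8.

QI18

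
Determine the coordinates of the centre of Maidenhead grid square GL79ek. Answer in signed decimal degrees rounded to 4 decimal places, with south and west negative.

29.4375, -45.6250

Field G=6, L=11: +6·20° lon, +11·10° lat → SW at lon -60°, lat 20°.
Square 7, 9: +7·2° lon, +9·1° lat → SW at lon -46°, lat 29°.
Subsquare e=4, k=10: +4·0.0833333° lon, +10·0.0416667° lat → SW at lon -45.6667°, lat 29.4167°.
Cell spans 0.0833333° lon × 0.0416667° lat. Centre is SW corner plus half of each.
latitude 29.4375, longitude -45.6250.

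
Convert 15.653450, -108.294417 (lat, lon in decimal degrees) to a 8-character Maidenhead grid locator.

Add 180° to longitude and 90° to latitude: 71.70558, 105.65345.
Field: lon ⌊71.70558/20⌋ = 3 → D; lat ⌊105.65345/10⌋ = 10 → K.
Square: lon ⌊11.70558/2⌋ = 5; lat ⌊5.65345/1⌋ = 5.
Subsquare: lon ⌊1.70558/0.0833333⌋ = 20 → u; lat ⌊0.65345/0.0416667⌋ = 15 → p.
Extended square: lon ⌊0.03892/0.00833333⌋ = 4; lat ⌊0.02845/0.00416667⌋ = 6.

DK55up46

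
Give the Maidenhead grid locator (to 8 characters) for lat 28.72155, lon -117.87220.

Offset from 180°W / 90°S: lon 62.12780°, lat 118.72155°.
Field: lon ⌊62.12780/20⌋ = 3 → D; lat ⌊118.72155/10⌋ = 11 → L.
Square: lon ⌊2.12780/2⌋ = 1; lat ⌊8.72155/1⌋ = 8.
Subsquare: lon ⌊0.12780/0.0833333⌋ = 1 → b; lat ⌊0.72155/0.0416667⌋ = 17 → r.
Extended square: lon ⌊0.04447/0.00833333⌋ = 5; lat ⌊0.01322/0.00416667⌋ = 3.

DL18br53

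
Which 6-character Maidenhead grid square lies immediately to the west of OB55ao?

Longitude subsquare a = 0; −1 → -1, wraps to 23 = x, carry into square.
Longitude square 5; −1 → 4.
The latitude characters are unchanged.

OB45xo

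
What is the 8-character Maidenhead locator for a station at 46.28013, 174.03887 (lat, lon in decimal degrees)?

RN76ag47

Offset from 180°W / 90°S: lon 354.03887°, lat 136.28013°.
Field (20°×10°, letters A–R): 354.03887/20 → 17 → R, 136.28013/10 → 13 → N; chars RN.
Square (2°×1°, digits 0–9): 14.03887/2 → 7, 6.28013/1 → 6; chars 76.
Subsquare (5′×2.5′, letters a–x): 0.03887/0.0833333 → 0 → a, 0.28013/0.0416667 → 6 → g; chars ag.
Extended square (30″×15″, digits 0–9): 0.03887/0.00833333 → 4, 0.03013/0.00416667 → 7; chars 47.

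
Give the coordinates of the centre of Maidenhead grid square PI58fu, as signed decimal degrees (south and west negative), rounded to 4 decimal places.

Field P=15, I=8: +15·20° lon, +8·10° lat → SW at lon 120°, lat -10°.
Square 5, 8: +5·2° lon, +8·1° lat → SW at lon 130°, lat -2°.
Subsquare f=5, u=20: +5·0.0833333° lon, +20·0.0416667° lat → SW at lon 130.417°, lat -1.16667°.
Cell spans 0.0833333° lon × 0.0416667° lat. Centre is SW corner plus half of each.
latitude -1.1458, longitude 130.4583.

-1.1458, 130.4583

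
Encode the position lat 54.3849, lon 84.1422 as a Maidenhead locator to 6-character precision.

NO24bj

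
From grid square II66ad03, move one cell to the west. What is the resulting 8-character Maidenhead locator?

II56xd93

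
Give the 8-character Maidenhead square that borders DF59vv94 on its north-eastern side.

Longitude extended square 9; +1 → 10, wraps to 0, carry into subsquare.
Longitude subsquare v = 21; +1 → 22 = w.
Latitude extended square 4; +1 → 5.

DF59wv05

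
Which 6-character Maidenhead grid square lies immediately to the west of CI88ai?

CI78xi

Longitude subsquare a = 0; −1 → -1, wraps to 23 = x, carry into square.
Longitude square 8; −1 → 7.
The latitude characters are unchanged.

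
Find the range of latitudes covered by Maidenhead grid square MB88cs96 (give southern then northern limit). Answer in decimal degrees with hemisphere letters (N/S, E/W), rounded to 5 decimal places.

Field M=12, B=1: +12·20° lon, +1·10° lat → SW at lon 60°, lat -80°.
Square 8, 8: +8·2° lon, +8·1° lat → SW at lon 76°, lat -72°.
Subsquare c=2, s=18: +2·0.0833333° lon, +18·0.0416667° lat → SW at lon 76.1667°, lat -71.25°.
Extended square 9, 6: +9·0.00833333° lon, +6·0.00416667° lat → SW at lon 76.2417°, lat -71.225°.
Cell spans 0.00833333° lon × 0.00416667° lat.
south 71.22500° S, north 71.22083° S.

71.22500° S, 71.22083° S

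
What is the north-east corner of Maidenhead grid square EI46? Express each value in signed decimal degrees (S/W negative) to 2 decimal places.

-3.00, -90.00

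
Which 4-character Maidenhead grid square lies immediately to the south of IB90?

Latitude square 0; −1 → -1, wraps to 9, carry into field.
Latitude field B = 1; −1 → 0 = A.
The longitude characters are unchanged.

IA99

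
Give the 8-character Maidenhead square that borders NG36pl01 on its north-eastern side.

Longitude extended square 0; +1 → 1.
Latitude extended square 1; +1 → 2.

NG36pl12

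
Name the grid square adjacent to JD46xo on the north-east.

Longitude subsquare x = 23; +1 → 24, wraps to 0 = a, carry into square.
Longitude square 4; +1 → 5.
Latitude subsquare o = 14; +1 → 15 = p.

JD56ap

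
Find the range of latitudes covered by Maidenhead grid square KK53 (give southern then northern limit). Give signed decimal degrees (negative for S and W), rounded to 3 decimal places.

13.000, 14.000

Field K=10, K=10: +10·20° lon, +10·10° lat → SW at lon 20°, lat 10°.
Square 5, 3: +5·2° lon, +3·1° lat → SW at lon 30°, lat 13°.
Cell spans 2° lon × 1° lat.
south 13.000, north 14.000.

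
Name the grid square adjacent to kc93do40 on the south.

KC93dn49

Latitude extended square 0; −1 → -1, wraps to 9, carry into subsquare.
Latitude subsquare o = 14; −1 → 13 = n.
The longitude characters are unchanged.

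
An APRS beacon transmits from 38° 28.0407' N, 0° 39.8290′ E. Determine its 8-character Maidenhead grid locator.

JM08hl92

Offset from 180°W / 90°S: lon 180.66382°, lat 128.46734°.
Field (20°×10°, letters A–R): lon ⌊180.66382/20⌋ = 9 → J; lat ⌊128.46734/10⌋ = 12 → M.
Square (2°×1°, digits 0–9): lon ⌊0.66382/2⌋ = 0; lat ⌊8.46734/1⌋ = 8.
Subsquare (5′×2.5′, letters a–x): lon ⌊0.66382/0.0833333⌋ = 7 → h; lat ⌊0.46734/0.0416667⌋ = 11 → l.
Extended square (30″×15″, digits 0–9): lon ⌊0.08048/0.00833333⌋ = 9; lat ⌊0.00901/0.00416667⌋ = 2.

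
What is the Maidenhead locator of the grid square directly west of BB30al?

BB20xl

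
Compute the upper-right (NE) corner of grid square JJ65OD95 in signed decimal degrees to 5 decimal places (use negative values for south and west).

5.15000, 13.25000

Field J=9, J=9: +9·20° lon, +9·10° lat → SW at lon 0°, lat 0°.
Square 6, 5: +6·2° lon, +5·1° lat → SW at lon 12°, lat 5°.
Subsquare o=14, d=3: +14·0.0833333° lon, +3·0.0416667° lat → SW at lon 13.1667°, lat 5.125°.
Extended square 9, 5: +9·0.00833333° lon, +5·0.00416667° lat → SW at lon 13.2417°, lat 5.14583°.
Cell spans 0.00833333° lon × 0.00416667° lat. NE corner is SW corner plus one full cell.
latitude 5.15000, longitude 13.25000.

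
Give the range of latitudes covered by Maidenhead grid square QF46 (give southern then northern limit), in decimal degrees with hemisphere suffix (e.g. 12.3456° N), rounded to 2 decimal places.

34.00° S, 33.00° S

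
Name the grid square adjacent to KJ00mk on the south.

Latitude subsquare k = 10; −1 → 9 = j.
The longitude characters are unchanged.

KJ00mj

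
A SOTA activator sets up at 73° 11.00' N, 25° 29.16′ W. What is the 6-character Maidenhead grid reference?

Offset from 180°W / 90°S: lon 154.5140°, lat 163.1833°.
Field: lon ⌊154.5140/20⌋ = 7 → H; lat ⌊163.1833/10⌋ = 16 → Q.
Square: lon ⌊14.5140/2⌋ = 7; lat ⌊3.1833/1⌋ = 3.
Subsquare: lon ⌊0.5140/0.0833333⌋ = 6 → g; lat ⌊0.1833/0.0416667⌋ = 4 → e.

HQ73ge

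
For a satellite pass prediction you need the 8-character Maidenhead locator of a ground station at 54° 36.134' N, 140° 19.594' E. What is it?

QO04do94

Offset from 180°W / 90°S: lon 320.32657°, lat 144.60223°.
Field (20°×10°, letters A–R): 320.32657/20 → 16 → Q, 144.60223/10 → 14 → O; chars QO.
Square (2°×1°, digits 0–9): 0.32657/2 → 0, 4.60223/1 → 4; chars 04.
Subsquare (5′×2.5′, letters a–x): 0.32657/0.0833333 → 3 → d, 0.60223/0.0416667 → 14 → o; chars do.
Extended square (30″×15″, digits 0–9): 0.07657/0.00833333 → 9, 0.01890/0.00416667 → 4; chars 94.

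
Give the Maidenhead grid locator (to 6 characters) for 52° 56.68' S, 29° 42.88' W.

HD57db

Offset from 180°W / 90°S: lon 150.2853°, lat 37.0553°.
Field: 150.2853/20 → 7 → H, 37.0553/10 → 3 → D; chars HD.
Square: 10.2853/2 → 5, 7.0553/1 → 7; chars 57.
Subsquare: 0.2853/0.0833333 → 3 → d, 0.0553/0.0416667 → 1 → b; chars db.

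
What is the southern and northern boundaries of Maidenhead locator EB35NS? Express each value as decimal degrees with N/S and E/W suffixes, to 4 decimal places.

74.2500° S, 74.2083° S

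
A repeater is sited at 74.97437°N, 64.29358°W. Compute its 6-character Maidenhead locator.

FQ74ux

Add 180° to longitude and 90° to latitude: 115.7064, 164.9744.
Field (20°×10°, letters A–R): lon ⌊115.7064/20⌋ = 5 → F; lat ⌊164.9744/10⌋ = 16 → Q.
Square (2°×1°, digits 0–9): lon ⌊15.7064/2⌋ = 7; lat ⌊4.9744/1⌋ = 4.
Subsquare (5′×2.5′, letters a–x): lon ⌊1.7064/0.0833333⌋ = 20 → u; lat ⌊0.9744/0.0416667⌋ = 23 → x.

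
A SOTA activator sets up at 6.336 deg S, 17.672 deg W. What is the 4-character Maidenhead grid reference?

II13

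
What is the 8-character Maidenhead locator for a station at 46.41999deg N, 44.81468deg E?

LN26jk70

Add 180° to longitude and 90° to latitude: 224.81468, 136.41999.
Field: 224.81468/20 → 11 → L, 136.41999/10 → 13 → N; chars LN.
Square: 4.81468/2 → 2, 6.41999/1 → 6; chars 26.
Subsquare: 0.81468/0.0833333 → 9 → j, 0.41999/0.0416667 → 10 → k; chars jk.
Extended square: 0.06468/0.00833333 → 7, 0.00332/0.00416667 → 0; chars 70.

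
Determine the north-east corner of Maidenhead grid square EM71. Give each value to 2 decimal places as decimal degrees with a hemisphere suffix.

32.00° N, 84.00° W

Field E=4, M=12: +4·20° lon, +12·10° lat → SW at lon -100°, lat 30°.
Square 7, 1: +7·2° lon, +1·1° lat → SW at lon -86°, lat 31°.
Cell spans 2° lon × 1° lat. NE corner is SW corner plus one full cell.
latitude 32.00° N, longitude 84.00° W.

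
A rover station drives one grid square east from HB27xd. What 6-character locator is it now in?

HB37ad

Longitude subsquare x = 23; +1 → 24, wraps to 0 = a, carry into square.
Longitude square 2; +1 → 3.
The latitude characters are unchanged.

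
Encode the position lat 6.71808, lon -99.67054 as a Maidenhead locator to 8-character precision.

EJ06dr92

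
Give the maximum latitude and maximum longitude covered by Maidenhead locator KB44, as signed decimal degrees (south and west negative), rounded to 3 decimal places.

-75.000, 30.000

Field K=10, B=1: +10·20° lon, +1·10° lat → SW at lon 20°, lat -80°.
Square 4, 4: +4·2° lon, +4·1° lat → SW at lon 28°, lat -76°.
Cell spans 2° lon × 1° lat. NE corner is SW corner plus one full cell.
latitude -75.000, longitude 30.000.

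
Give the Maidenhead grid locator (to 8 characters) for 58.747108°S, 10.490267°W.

Offset from 180°W / 90°S: lon 169.50973°, lat 31.25289°.
Field (20°×10°, letters A–R): lon ⌊169.50973/20⌋ = 8 → I; lat ⌊31.25289/10⌋ = 3 → D.
Square (2°×1°, digits 0–9): lon ⌊9.50973/2⌋ = 4; lat ⌊1.25289/1⌋ = 1.
Subsquare (5′×2.5′, letters a–x): lon ⌊1.50973/0.0833333⌋ = 18 → s; lat ⌊0.25289/0.0416667⌋ = 6 → g.
Extended square (30″×15″, digits 0–9): lon ⌊0.00973/0.00833333⌋ = 1; lat ⌊0.00289/0.00416667⌋ = 0.

ID41sg10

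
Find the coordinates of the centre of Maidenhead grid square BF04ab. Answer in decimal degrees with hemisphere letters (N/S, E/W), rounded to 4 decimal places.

Field B=1, F=5: +1·20° lon, +5·10° lat → SW at lon -160°, lat -40°.
Square 0, 4: +0·2° lon, +4·1° lat → SW at lon -160°, lat -36°.
Subsquare a=0, b=1: +0·0.0833333° lon, +1·0.0416667° lat → SW at lon -160°, lat -35.9583°.
Cell spans 0.0833333° lon × 0.0416667° lat. Centre is SW corner plus half of each.
latitude 35.9375° S, longitude 159.9583° W.

35.9375° S, 159.9583° W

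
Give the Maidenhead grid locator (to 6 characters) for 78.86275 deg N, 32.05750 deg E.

KQ68au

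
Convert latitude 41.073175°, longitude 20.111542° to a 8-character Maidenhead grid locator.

Add 180° to longitude and 90° to latitude: 200.11154, 131.07317.
Field: lon ⌊200.11154/20⌋ = 10 → K; lat ⌊131.07317/10⌋ = 13 → N.
Square: lon ⌊0.11154/2⌋ = 0; lat ⌊1.07317/1⌋ = 1.
Subsquare: lon ⌊0.11154/0.0833333⌋ = 1 → b; lat ⌊0.07317/0.0416667⌋ = 1 → b.
Extended square: lon ⌊0.02821/0.00833333⌋ = 3; lat ⌊0.03151/0.00416667⌋ = 7.

KN01bb37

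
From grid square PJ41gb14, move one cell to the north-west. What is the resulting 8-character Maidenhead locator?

PJ41gb05

Longitude extended square 1; −1 → 0.
Latitude extended square 4; +1 → 5.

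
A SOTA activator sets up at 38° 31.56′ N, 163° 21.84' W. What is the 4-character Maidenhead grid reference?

AM88

Add 180° to longitude and 90° to latitude: 16.64, 128.53.
Field: lon ⌊16.64/20⌋ = 0 → A; lat ⌊128.53/10⌋ = 12 → M.
Square: lon ⌊16.64/2⌋ = 8; lat ⌊8.53/1⌋ = 8.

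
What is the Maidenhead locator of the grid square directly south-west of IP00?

HO99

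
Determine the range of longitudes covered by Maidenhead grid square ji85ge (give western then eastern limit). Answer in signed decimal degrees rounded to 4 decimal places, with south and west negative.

16.5000, 16.5833

Field J=9, I=8: +9·20° lon, +8·10° lat → SW at lon 0°, lat -10°.
Square 8, 5: +8·2° lon, +5·1° lat → SW at lon 16°, lat -5°.
Subsquare g=6, e=4: +6·0.0833333° lon, +4·0.0416667° lat → SW at lon 16.5°, lat -4.83333°.
Cell spans 0.0833333° lon × 0.0416667° lat.
west 16.5000, east 16.5833.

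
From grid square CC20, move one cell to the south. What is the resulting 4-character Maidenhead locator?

Latitude square 0; −1 → -1, wraps to 9, carry into field.
Latitude field C = 2; −1 → 1 = B.
The longitude characters are unchanged.

CB29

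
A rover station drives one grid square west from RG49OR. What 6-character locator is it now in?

Longitude subsquare o = 14; −1 → 13 = n.
The latitude characters are unchanged.

RG49nr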